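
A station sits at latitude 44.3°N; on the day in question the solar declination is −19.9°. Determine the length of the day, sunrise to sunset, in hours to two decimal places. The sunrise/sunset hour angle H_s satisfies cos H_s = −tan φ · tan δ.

cos H_s = −tan(44.3°) · tan(-19.9°) = 0.3533, so H_s = arccos(0.3533) = 69.31°.
Day length = 2 H_s / 15° h⁻¹ = 138.62° / 15 = 9.241 h.

9.24 hours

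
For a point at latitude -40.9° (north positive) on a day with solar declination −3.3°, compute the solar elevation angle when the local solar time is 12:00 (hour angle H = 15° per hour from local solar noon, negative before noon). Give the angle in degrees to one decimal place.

Hour angle H = 15° × (12 − 12) = 0.00°.
cos θ_z = sin(-40.9°) sin(-3.3°) + cos(-40.9°) cos(-3.3°) cos(0.00°) = 0.0377 + 0.7546 = 0.7923.
θ_z = arccos(0.7923) = 37.60°, so the elevation is 90° − 37.60° = 52.40°.

52.4°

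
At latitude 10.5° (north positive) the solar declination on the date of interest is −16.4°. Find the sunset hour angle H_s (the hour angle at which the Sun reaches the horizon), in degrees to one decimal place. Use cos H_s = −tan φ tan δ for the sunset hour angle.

−tan φ tan δ = −(0.1853)(-0.2943) = 0.0545; H_s = arccos(0.0545) = 86.88°.

86.9°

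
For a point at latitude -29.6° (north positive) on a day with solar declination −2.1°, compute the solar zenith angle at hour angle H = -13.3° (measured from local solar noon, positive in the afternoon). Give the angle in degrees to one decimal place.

30.3°

cos θ_z = sin φ sin δ + cos φ cos δ cos H = (-0.4939)(-0.0366) + (0.8695)(0.9993)(0.9732) = 0.8637.
θ_z = arccos(0.8637) = 30.27°.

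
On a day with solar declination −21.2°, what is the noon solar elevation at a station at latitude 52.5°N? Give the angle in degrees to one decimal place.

At local solar noon the hour angle is zero, so the elevation is 90° − |φ − δ| = 90° − |52.5° − (-21.2°)| = 90° − 73.7° = 16.3°.

16.3°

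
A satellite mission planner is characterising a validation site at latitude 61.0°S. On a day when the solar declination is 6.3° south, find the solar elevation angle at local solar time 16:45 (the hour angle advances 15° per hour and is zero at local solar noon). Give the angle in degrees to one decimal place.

Hour angle H = 15° × (16.75 − 12) = 71.25°.
cos θ_z = sin φ sin δ + cos φ cos δ cos H = (-0.8746)(-0.1097) + (0.4848)(0.9940)(0.3214) = 0.2508.
θ_z = arccos(0.2508) = 75.48°, so the elevation is 90° − 75.48° = 14.52°.

14.5°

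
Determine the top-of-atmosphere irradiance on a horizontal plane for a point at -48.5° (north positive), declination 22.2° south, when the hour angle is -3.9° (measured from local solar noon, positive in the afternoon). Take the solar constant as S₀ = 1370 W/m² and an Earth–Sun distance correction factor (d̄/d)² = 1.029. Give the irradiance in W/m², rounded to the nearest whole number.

1262 W/m²

cos θ_z = sin φ sin δ + cos φ cos δ cos H = (-0.7490)(-0.3778) + (0.6626)(0.9259)(0.9977) = 0.8951.
Top-of-atmosphere irradiance = S₀ (d̄/d)² cos θ_z = 1370 × 1.029 × 0.8951 = 1261.85 W/m².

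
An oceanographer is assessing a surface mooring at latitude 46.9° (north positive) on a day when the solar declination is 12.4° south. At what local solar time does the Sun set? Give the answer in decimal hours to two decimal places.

17.09 h

The sunset hour angle satisfies cos H_s = −tan φ tan δ = 0.2350, giving H_s = 76.41°.
Sunset is at 12 + H_s/15 = 12 + 5.094 = 17.094 h local solar time.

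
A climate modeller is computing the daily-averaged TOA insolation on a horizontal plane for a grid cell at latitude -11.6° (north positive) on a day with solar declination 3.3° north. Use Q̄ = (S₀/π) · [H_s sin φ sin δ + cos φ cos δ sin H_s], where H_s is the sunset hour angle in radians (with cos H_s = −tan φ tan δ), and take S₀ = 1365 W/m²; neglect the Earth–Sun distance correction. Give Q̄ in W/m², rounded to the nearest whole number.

417 W/m²

cos H_s = −tan(-11.6°) · tan(3.3°) = 0.0118, so H_s = arccos(0.0118) = 89.32°. In radians, H_s = 1.5589.
H_s sin φ sin δ = 1.5589 × -0.2011 × 0.0576 = -0.0181.
cos φ cos δ sin H_s = 0.9796 × 0.9983 × 0.9999 = 0.9778.
Q̄ = (1365/π) × (-0.0181 + 0.9778) = 434.49 × 0.9597 = 416.98 W/m².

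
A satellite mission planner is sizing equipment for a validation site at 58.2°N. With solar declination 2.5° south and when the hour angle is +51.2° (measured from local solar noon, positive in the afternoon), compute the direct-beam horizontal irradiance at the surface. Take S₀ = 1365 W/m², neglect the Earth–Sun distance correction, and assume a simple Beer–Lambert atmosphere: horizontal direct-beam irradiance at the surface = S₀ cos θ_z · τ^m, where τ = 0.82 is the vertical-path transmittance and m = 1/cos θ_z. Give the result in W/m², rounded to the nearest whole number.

cos θ_z = sin φ sin δ + cos φ cos δ cos H = (0.8499)(-0.0436) + (0.5270)(0.9990)(0.6266) = 0.2928.
Air mass m = 1/cos θ_z = 1/0.2928 = 3.415; τ^m = 0.82^3.415 = 0.5078.
Surface direct beam = 1365 × 0.2928 × 0.5078 = 202.95 W/m².

203 W/m²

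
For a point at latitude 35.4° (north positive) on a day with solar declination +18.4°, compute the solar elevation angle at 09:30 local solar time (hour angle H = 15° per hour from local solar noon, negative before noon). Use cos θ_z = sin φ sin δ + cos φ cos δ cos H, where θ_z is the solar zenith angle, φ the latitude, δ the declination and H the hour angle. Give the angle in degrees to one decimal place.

52.8°

Hour angle H = 15° × (9.5 − 12) = -37.50°.
cos θ_z = sin φ sin δ + cos φ cos δ cos H = (0.5793)(0.3156) + (0.8151)(0.9489)(0.7934) = 0.7965.
θ_z = arccos(0.7965) = 37.20°, so the elevation is 90° − 37.20° = 52.80°.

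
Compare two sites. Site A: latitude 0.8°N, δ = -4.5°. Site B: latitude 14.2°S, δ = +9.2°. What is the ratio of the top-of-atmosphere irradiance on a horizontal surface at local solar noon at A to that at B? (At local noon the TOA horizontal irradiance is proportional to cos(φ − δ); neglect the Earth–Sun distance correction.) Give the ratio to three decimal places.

A: cos θ_z = cos(0.8° − (-4.5°)) = 0.9957.
B: cos θ_z = cos(-14.2° − (9.2°)) = 0.9178.
Ratio A/B = 0.9957 / 0.9178 = 1.0849.

1.085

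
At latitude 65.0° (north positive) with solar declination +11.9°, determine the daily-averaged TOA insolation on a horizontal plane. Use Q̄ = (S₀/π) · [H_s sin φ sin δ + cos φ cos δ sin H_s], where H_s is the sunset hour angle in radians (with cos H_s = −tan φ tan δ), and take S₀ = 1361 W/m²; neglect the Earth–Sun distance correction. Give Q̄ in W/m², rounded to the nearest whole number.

−tan φ tan δ = −(2.1445)(0.2107) = -0.4518; H_s = arccos(-0.4518) = 116.86°. In radians, H_s = 2.0396.
H_s sin φ sin δ = 2.0396 × 0.9063 × 0.2062 = 0.3812.
cos φ cos δ sin H_s = 0.4226 × 0.9785 × 0.8921 = 0.3689.
Q̄ = (1361/π) × (0.3812 + 0.3689) = 433.22 × 0.7501 = 324.96 W/m².

325 W/m²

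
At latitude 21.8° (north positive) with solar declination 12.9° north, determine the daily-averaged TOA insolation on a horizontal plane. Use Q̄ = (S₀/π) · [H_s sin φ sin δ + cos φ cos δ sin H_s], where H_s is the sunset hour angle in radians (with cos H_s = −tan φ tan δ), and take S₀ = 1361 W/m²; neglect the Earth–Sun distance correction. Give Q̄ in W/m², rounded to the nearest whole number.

450 W/m²

−tan φ tan δ = −(0.4000)(0.2290) = -0.0916; H_s = arccos(-0.0916) = 95.26°. In radians, H_s = 1.6626.
H_s sin φ sin δ = 1.6626 × 0.3714 × 0.2233 = 0.1379.
cos φ cos δ sin H_s = 0.9285 × 0.9748 × 0.9958 = 0.9013.
Q̄ = (1361/π) × (0.1379 + 0.9013) = 433.22 × 1.0392 = 450.20 W/m².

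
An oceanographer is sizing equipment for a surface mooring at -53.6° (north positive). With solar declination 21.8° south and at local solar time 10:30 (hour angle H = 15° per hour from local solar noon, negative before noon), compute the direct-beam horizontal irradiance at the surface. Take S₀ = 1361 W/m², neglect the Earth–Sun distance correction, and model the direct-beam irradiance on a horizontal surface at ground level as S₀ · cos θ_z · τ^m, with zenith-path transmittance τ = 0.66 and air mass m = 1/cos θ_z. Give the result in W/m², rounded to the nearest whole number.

Hour angle H = 15° × (10.5 − 12) = -22.50°.
With φ = -53.6°, δ = -21.8°, H = -22.50°: sin φ sin δ = 0.2989, cos φ cos δ cos H = 0.5090, so cos θ_z = 0.8079.
Air mass m = 1/cos θ_z = 1/0.8079 = 1.238; τ^m = 0.66^1.238 = 0.5979.
Surface direct beam = 1361 × 0.8079 × 0.5979 = 657.42 W/m².

657 W/m²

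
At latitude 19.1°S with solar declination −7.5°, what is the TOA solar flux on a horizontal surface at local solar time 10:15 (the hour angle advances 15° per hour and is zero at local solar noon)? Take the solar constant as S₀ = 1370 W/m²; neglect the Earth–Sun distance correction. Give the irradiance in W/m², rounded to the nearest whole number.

Hour angle H = 15° × (10.25 − 12) = -26.25°.
cos θ_z = sin φ sin δ + cos φ cos δ cos H = (-0.3272)(-0.1305) + (0.9449)(0.9914)(0.8969) = 0.8829.
Top-of-atmosphere irradiance = S₀ cos θ_z = 1370 × 0.8829 = 1209.57 W/m².

1210 W/m²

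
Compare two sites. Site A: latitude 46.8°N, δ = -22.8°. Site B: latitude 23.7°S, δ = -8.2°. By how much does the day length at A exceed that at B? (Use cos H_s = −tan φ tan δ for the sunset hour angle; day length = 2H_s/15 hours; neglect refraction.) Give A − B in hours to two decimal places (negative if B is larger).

A: H_s = arccos(−tan 46.8° · tan -22.8°) = 63.41°, so 2H_s/15 = 8.4547 h.
B: H_s = arccos(−tan -23.7° · tan -8.2°) = 93.63°, so 2H_s/15 = 12.4840 h.
A − B = 8.4547 − 12.4840 = -4.0293 h.

-4.03 h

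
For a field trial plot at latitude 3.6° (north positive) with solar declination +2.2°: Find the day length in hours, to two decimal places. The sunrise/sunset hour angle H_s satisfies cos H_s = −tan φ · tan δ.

−tan φ tan δ = −(0.0629)(0.0384) = -0.0024; H_s = arccos(-0.0024) = 90.14°.
Day length = 2 H_s / 15° h⁻¹ = 180.28° / 15 = 12.019 h.

12.02 hours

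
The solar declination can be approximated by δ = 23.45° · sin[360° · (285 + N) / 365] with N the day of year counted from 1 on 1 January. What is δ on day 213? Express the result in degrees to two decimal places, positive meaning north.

360 × (285 + 213) / 365 = 491.178°; sin(491.178°) = 0.7527.
δ = 23.45 × 0.7527 = 17.651° ≈ +17.65°.

+17.65°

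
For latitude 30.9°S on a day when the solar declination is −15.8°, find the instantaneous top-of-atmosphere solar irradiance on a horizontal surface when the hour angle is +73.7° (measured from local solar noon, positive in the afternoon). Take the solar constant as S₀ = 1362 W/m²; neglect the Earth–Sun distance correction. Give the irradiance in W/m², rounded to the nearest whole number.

506 W/m²

With φ = -30.9°, δ = -15.8°, H = 73.70°: sin φ sin δ = 0.1398, cos φ cos δ cos H = 0.2317, so cos θ_z = 0.3715.
Top-of-atmosphere irradiance = S₀ cos θ_z = 1362 × 0.3715 = 505.98 W/m².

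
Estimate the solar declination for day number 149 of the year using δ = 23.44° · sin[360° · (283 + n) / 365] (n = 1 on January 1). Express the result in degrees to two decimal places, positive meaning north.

360 × (283 + 149) / 365 = 426.082°; sin(426.082°) = 0.9141.
δ = 23.44 × 0.9141 = 21.427° ≈ +21.43°.

+21.43°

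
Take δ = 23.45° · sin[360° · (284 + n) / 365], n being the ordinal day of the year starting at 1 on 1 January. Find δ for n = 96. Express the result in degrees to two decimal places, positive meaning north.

+5.99°

360 × (284 + 96) / 365 = 374.795°; sin(374.795°) = 0.2554.
δ = 23.45 × 0.2554 = 5.989° ≈ +5.99°.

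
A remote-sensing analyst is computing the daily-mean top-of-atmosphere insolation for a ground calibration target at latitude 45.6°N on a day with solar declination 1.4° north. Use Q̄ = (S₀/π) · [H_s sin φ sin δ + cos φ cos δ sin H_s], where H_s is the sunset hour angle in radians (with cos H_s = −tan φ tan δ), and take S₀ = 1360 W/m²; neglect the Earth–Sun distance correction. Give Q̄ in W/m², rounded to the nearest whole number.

The sunset hour angle satisfies cos H_s = −tan φ tan δ = -0.0250, giving H_s = 91.43°. In radians, H_s = 1.5958.
H_s sin φ sin δ = 1.5958 × 0.7145 × 0.0244 = 0.0278.
cos φ cos δ sin H_s = 0.6997 × 0.9997 × 0.9997 = 0.6993.
Q̄ = (1360/π) × (0.0278 + 0.6993) = 432.90 × 0.7271 = 314.76 W/m².

315 W/m²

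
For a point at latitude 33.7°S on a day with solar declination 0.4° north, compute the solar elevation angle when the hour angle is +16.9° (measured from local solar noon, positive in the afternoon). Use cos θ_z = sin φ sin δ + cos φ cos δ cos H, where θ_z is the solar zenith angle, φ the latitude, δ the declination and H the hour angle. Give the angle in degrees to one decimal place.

cos θ_z = sin(-33.7°) sin(0.4°) + cos(-33.7°) cos(0.4°) cos(16.90°) = -0.0039 + 0.7960 = 0.7921.
θ_z = arccos(0.7921) = 37.62°, so the elevation is 90° − 37.62° = 52.38°.

52.4°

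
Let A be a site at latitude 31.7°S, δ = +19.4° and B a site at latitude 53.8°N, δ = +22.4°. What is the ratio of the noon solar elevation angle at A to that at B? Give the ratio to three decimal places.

0.664

A: 90° − |-31.7 − (19.4)| = 38.90°.
B: 90° − |53.8 − (22.4)| = 58.60°.
Ratio A/B = 38.9000 / 58.6000 = 0.6638.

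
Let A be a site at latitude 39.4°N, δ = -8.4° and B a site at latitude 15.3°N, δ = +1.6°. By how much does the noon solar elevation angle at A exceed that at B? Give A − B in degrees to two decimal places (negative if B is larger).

A: 90° − |39.4 − (-8.4)| = 42.20°.
B: 90° − |15.3 − (1.6)| = 76.30°.
A − B = 42.20 − 76.30 = -34.10°.

-34.10°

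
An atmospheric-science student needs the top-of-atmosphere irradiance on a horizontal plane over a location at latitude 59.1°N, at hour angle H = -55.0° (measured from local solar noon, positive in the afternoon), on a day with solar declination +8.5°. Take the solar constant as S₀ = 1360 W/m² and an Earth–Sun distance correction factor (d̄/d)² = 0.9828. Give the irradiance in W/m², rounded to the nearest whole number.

With φ = 59.1°, δ = 8.5°, H = -55.00°: sin φ sin δ = 0.1268, cos φ cos δ cos H = 0.2913, so cos θ_z = 0.4181.
Top-of-atmosphere irradiance = S₀ (d̄/d)² cos θ_z = 1360 × 0.9828 × 0.4181 = 558.84 W/m².

559 W/m²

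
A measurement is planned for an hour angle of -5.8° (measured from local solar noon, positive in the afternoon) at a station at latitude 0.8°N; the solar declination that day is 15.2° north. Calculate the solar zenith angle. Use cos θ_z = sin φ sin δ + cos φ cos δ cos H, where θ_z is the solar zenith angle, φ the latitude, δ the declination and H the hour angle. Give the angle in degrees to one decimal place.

cos θ_z = sin(0.8°) sin(15.2°) + cos(0.8°) cos(15.2°) cos(-5.80°) = 0.0037 + 0.9600 = 0.9637.
θ_z = arccos(0.9637) = 15.49°.

15.5°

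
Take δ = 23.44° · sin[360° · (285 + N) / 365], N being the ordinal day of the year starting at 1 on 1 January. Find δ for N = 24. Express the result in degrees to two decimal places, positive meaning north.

-19.26°

360 × (285 + 24) / 365 = 304.767°; sin(304.767°) = -0.8215.
δ = 23.44 × -0.8215 = -19.256° ≈ -19.26°.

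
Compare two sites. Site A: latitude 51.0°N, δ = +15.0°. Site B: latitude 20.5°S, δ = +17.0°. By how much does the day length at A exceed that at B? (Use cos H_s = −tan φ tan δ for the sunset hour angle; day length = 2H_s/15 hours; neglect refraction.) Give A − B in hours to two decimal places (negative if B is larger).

A: H_s = arccos(−tan 51.0° · tan 15.0°) = 109.32°, so 2H_s/15 = 14.5760 h.
B: H_s = arccos(−tan -20.5° · tan 17.0°) = 83.44°, so 2H_s/15 = 11.1253 h.
A − B = 14.5760 − 11.1253 = 3.4507 h.

+3.45 h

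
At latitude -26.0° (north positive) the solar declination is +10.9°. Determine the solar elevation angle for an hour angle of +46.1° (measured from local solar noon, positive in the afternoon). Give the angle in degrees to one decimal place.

cos θ_z = sin(-26.0°) sin(10.9°) + cos(-26.0°) cos(10.9°) cos(46.10°) = -0.0829 + 0.6120 = 0.5291.
θ_z = arccos(0.5291) = 58.06°, so the elevation is 90° − 58.06° = 31.94°.

31.9°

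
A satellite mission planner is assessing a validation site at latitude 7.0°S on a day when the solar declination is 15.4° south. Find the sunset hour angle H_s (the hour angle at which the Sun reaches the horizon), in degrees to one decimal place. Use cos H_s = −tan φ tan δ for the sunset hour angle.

The sunset hour angle satisfies cos H_s = −tan φ tan δ = -0.0338, giving H_s = 91.94°.

91.9°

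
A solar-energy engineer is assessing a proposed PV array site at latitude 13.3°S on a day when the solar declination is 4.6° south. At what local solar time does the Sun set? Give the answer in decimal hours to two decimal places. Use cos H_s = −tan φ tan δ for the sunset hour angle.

18.07 h

The sunset hour angle satisfies cos H_s = −tan φ tan δ = -0.0190, giving H_s = 91.09°.
Sunset is at 12 + H_s/15 = 12 + 6.073 = 18.073 h local solar time.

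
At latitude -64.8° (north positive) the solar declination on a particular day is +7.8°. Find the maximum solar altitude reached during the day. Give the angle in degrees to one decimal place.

17.4°

At local solar noon the hour angle is zero, so the elevation is 90° − |φ − δ| = 90° − |-64.8° − (7.8°)| = 90° − 72.6° = 17.4°.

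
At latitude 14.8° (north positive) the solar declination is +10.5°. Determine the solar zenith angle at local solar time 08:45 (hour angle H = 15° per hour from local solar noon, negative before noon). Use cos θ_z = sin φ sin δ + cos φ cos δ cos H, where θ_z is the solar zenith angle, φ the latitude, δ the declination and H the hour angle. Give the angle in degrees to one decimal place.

47.7°

Hour angle H = 15° × (8.75 − 12) = -48.75°.
cos θ_z = sin(14.8°) sin(10.5°) + cos(14.8°) cos(10.5°) cos(-48.75°) = 0.0466 + 0.6268 = 0.6734.
θ_z = arccos(0.6734) = 47.67°.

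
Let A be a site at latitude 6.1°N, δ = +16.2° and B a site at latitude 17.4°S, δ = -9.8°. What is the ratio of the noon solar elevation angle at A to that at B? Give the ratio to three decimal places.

A: 90° − |6.1 − (16.2)| = 79.90°.
B: 90° − |-17.4 − (-9.8)| = 82.40°.
Ratio A/B = 79.9000 / 82.4000 = 0.9697.

0.970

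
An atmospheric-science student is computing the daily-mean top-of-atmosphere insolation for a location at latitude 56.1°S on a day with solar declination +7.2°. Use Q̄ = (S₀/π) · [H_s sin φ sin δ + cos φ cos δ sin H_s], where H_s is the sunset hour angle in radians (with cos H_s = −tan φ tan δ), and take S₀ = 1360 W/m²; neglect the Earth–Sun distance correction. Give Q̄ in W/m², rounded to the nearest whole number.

The sunset hour angle satisfies cos H_s = −tan φ tan δ = 0.1880, giving H_s = 79.16°. In radians, H_s = 1.3816.
H_s sin φ sin δ = 1.3816 × -0.8300 × 0.1253 = -0.1437.
cos φ cos δ sin H_s = 0.5577 × 0.9921 × 0.9822 = 0.5434.
Q̄ = (1360/π) × (-0.1437 + 0.5434) = 432.90 × 0.3997 = 173.03 W/m².

173 W/m²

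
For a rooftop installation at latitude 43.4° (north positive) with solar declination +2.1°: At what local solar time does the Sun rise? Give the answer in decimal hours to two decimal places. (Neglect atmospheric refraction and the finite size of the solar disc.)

cos H_s = −tan(43.4°) · tan(2.1°) = -0.0347, so H_s = arccos(-0.0347) = 91.99°.
Sunrise is at 12 − H_s/15 = 12 − 6.133 = 5.867 h local solar time.

5.87 h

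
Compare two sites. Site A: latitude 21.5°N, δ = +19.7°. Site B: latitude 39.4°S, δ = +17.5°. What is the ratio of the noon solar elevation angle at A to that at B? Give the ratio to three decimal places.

2.665

A: 90° − |21.5 − (19.7)| = 88.20°.
B: 90° − |-39.4 − (17.5)| = 33.10°.
Ratio A/B = 88.2000 / 33.1000 = 2.6647.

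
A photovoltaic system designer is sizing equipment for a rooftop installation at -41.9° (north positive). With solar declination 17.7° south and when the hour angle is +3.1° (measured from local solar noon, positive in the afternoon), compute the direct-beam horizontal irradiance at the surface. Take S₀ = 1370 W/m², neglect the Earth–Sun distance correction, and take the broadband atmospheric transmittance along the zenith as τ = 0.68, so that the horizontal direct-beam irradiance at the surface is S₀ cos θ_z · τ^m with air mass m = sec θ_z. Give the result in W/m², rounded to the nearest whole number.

cos θ_z = sin(-41.9°) sin(-17.7°) + cos(-41.9°) cos(-17.7°) cos(3.10°) = 0.2030 + 0.7080 = 0.9110.
Air mass m = 1/cos θ_z = 1/0.9110 = 1.098; τ^m = 0.68^1.098 = 0.6548.
Surface direct beam = 1370 × 0.9110 × 0.6548 = 817.24 W/m².

817 W/m²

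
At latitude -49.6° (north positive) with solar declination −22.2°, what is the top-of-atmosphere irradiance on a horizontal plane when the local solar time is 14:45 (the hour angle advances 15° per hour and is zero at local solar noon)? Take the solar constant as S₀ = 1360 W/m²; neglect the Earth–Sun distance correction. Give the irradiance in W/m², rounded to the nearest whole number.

1005 W/m²

Hour angle H = 15° × (14.75 − 12) = 41.25°.
cos θ_z = sin(-49.6°) sin(-22.2°) + cos(-49.6°) cos(-22.2°) cos(41.25°) = 0.2877 + 0.4512 = 0.7389.
Top-of-atmosphere irradiance = S₀ cos θ_z = 1360 × 0.7389 = 1004.90 W/m².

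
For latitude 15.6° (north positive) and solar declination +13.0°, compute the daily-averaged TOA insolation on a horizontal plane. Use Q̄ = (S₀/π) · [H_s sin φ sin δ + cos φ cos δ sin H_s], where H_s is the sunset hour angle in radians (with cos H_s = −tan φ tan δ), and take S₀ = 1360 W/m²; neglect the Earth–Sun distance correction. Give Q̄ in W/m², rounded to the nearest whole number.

The sunset hour angle satisfies cos H_s = −tan φ tan δ = -0.0645, giving H_s = 93.70°. In radians, H_s = 1.6354.
H_s sin φ sin δ = 1.6354 × 0.2689 × 0.2250 = 0.0989.
cos φ cos δ sin H_s = 0.9632 × 0.9744 × 0.9979 = 0.9366.
Q̄ = (1360/π) × (0.0989 + 0.9366) = 432.90 × 1.0355 = 448.27 W/m².

448 W/m²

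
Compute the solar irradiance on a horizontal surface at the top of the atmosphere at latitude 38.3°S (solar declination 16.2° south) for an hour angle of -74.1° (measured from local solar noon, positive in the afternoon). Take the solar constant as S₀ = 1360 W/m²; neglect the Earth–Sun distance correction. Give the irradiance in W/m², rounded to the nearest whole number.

cos θ_z = sin(-38.3°) sin(-16.2°) + cos(-38.3°) cos(-16.2°) cos(-74.10°) = 0.1729 + 0.2065 = 0.3794.
Top-of-atmosphere irradiance = S₀ cos θ_z = 1360 × 0.3794 = 515.98 W/m².

516 W/m²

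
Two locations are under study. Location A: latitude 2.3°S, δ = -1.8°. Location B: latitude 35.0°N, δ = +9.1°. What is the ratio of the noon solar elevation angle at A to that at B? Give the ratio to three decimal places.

1.396

A: 90° − |-2.3 − (-1.8)| = 89.50°.
B: 90° − |35.0 − (9.1)| = 64.10°.
Ratio A/B = 89.5000 / 64.1000 = 1.3963.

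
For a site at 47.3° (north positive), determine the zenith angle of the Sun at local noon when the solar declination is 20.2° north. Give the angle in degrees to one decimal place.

27.1°

At local solar noon the hour angle is zero, so the zenith angle is |φ − δ| = |47.3° − (20.2°)| = 27.1°.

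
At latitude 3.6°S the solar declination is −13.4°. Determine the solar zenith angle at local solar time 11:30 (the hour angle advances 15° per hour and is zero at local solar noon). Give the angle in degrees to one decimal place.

12.3°

Hour angle H = 15° × (11.5 − 12) = -7.50°.
cos θ_z = sin φ sin δ + cos φ cos δ cos H = (-0.0628)(-0.2317) + (0.9980)(0.9728)(0.9914) = 0.9771.
θ_z = arccos(0.9771) = 12.29°.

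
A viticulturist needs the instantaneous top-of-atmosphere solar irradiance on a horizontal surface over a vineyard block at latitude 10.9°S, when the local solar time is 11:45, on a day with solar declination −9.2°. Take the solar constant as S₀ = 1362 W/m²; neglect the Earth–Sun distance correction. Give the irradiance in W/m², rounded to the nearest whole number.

Hour angle H = 15° × (11.75 − 12) = -3.75°.
cos θ_z = sin(-10.9°) sin(-9.2°) + cos(-10.9°) cos(-9.2°) cos(-3.75°) = 0.0302 + 0.9673 = 0.9975.
Top-of-atmosphere irradiance = S₀ cos θ_z = 1362 × 0.9975 = 1358.60 W/m².

1359 W/m²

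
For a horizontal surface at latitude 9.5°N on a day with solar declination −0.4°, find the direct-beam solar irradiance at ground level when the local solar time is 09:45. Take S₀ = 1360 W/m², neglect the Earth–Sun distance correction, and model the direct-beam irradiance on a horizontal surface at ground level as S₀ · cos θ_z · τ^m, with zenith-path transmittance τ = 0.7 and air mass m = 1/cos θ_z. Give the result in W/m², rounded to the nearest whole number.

720 W/m²

Hour angle H = 15° × (9.75 − 12) = -33.75°.
cos θ_z = sin(9.5°) sin(-0.4°) + cos(9.5°) cos(-0.4°) cos(-33.75°) = -0.0012 + 0.8200 = 0.8188.
Air mass m = 1/cos θ_z = 1/0.8188 = 1.221; τ^m = 0.7^1.221 = 0.6469.
Surface direct beam = 1360 × 0.8188 × 0.6469 = 720.37 W/m².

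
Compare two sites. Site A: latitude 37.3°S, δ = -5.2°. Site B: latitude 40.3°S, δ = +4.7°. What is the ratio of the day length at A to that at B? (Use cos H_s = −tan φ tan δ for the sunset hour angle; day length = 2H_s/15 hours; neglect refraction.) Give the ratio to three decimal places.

1.093

A: H_s = arccos(−tan -37.3° · tan -5.2°) = 93.98°, so 2H_s/15 = 12.5307 h.
B: H_s = arccos(−tan -40.3° · tan 4.7°) = 86.00°, so 2H_s/15 = 11.4667 h.
Ratio A/B = 12.5307 / 11.4667 = 1.0928.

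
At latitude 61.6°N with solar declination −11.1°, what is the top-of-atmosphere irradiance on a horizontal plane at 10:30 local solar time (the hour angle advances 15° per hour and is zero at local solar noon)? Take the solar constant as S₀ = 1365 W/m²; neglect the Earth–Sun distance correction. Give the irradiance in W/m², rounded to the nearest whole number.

Hour angle H = 15° × (10.5 − 12) = -22.50°.
cos θ_z = sin(61.6°) sin(-11.1°) + cos(61.6°) cos(-11.1°) cos(-22.50°) = -0.1694 + 0.4312 = 0.2618.
Top-of-atmosphere irradiance = S₀ cos θ_z = 1365 × 0.2618 = 357.36 W/m².

357 W/m²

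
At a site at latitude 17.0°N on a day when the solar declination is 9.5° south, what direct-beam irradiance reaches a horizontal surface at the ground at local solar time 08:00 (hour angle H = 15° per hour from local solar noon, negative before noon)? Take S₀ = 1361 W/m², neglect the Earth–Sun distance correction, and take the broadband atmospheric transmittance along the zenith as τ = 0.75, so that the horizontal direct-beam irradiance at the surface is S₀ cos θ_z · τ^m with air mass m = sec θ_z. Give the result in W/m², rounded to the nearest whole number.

Hour angle H = 15° × (8 − 12) = -60.00°.
cos θ_z = sin(17.0°) sin(-9.5°) + cos(17.0°) cos(-9.5°) cos(-60.00°) = -0.0483 + 0.4716 = 0.4233.
Air mass m = 1/cos θ_z = 1/0.4233 = 2.362; τ^m = 0.75^2.362 = 0.5069.
Surface direct beam = 1361 × 0.4233 × 0.5069 = 292.03 W/m².

292 W/m²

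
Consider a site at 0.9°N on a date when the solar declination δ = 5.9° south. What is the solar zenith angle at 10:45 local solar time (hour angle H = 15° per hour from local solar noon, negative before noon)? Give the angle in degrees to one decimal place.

Hour angle H = 15° × (10.75 − 12) = -18.75°.
cos θ_z = sin φ sin δ + cos φ cos δ cos H = (0.0157)(-0.1028) + (0.9999)(0.9947)(0.9469) = 0.9402.
θ_z = arccos(0.9402) = 19.91°.

19.9°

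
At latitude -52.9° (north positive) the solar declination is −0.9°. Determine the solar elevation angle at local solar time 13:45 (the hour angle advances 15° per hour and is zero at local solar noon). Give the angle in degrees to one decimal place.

33.6°

Hour angle H = 15° × (13.75 − 12) = 26.25°.
With φ = -52.9°, δ = -0.9°, H = 26.25°: sin φ sin δ = 0.0125, cos φ cos δ cos H = 0.5409, so cos θ_z = 0.5534.
θ_z = arccos(0.5534) = 56.40°, so the elevation is 90° − 56.40° = 33.60°.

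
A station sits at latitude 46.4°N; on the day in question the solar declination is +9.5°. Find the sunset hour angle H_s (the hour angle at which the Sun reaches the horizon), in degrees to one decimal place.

cos H_s = −tan(46.4°) · tan(9.5°) = -0.1757, so H_s = arccos(-0.1757) = 100.12°.

100.1°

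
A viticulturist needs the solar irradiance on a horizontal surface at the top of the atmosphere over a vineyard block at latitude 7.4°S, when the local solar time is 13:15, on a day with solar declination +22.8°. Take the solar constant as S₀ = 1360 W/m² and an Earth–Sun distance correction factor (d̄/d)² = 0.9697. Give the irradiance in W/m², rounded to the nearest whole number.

1076 W/m²

Hour angle H = 15° × (13.25 − 12) = 18.75°.
With φ = -7.4°, δ = 22.8°, H = 18.75°: sin φ sin δ = -0.0499, cos φ cos δ cos H = 0.8657, so cos θ_z = 0.8158.
Top-of-atmosphere irradiance = S₀ (d̄/d)² cos θ_z = 1360 × 0.9697 × 0.8158 = 1075.87 W/m².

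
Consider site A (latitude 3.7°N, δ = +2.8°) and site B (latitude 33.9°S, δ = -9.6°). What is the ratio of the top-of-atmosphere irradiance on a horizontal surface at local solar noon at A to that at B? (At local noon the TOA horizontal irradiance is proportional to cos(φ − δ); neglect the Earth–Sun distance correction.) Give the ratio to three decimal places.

1.097

A: cos θ_z = cos(3.7° − (2.8°)) = 0.9999.
B: cos θ_z = cos(-33.9° − (-9.6°)) = 0.9114.
Ratio A/B = 0.9999 / 0.9114 = 1.0971.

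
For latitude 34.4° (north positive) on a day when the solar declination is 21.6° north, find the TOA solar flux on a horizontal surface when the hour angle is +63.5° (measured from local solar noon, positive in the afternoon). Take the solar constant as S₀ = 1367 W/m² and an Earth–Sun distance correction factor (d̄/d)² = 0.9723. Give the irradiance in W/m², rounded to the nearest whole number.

731 W/m²

With φ = 34.4°, δ = 21.6°, H = 63.50°: sin φ sin δ = 0.2080, cos φ cos δ cos H = 0.3423, so cos θ_z = 0.5503.
Top-of-atmosphere irradiance = S₀ (d̄/d)² cos θ_z = 1367 × 0.9723 × 0.5503 = 731.42 W/m².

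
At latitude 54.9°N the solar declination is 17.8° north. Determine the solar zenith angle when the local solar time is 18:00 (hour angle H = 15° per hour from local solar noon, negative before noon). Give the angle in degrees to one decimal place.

Hour angle H = 15° × (18 − 12) = 90.00°.
With φ = 54.9°, δ = 17.8°, H = 90.00°: sin φ sin δ = 0.2501, cos φ cos δ cos H = 0.0000, so cos θ_z = 0.2501.
θ_z = arccos(0.2501) = 75.52°.

75.5°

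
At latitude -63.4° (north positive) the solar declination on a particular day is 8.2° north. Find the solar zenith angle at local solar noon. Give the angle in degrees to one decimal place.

71.6°

At local solar noon the hour angle is zero, so the zenith angle is |φ − δ| = |-63.4° − (8.2°)| = 71.6°.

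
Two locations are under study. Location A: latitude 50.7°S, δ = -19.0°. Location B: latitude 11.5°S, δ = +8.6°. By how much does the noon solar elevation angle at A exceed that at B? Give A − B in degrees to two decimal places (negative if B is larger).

-11.60°

A: 90° − |-50.7 − (-19.0)| = 58.30°.
B: 90° − |-11.5 − (8.6)| = 69.90°.
A − B = 58.30 − 69.90 = -11.60°.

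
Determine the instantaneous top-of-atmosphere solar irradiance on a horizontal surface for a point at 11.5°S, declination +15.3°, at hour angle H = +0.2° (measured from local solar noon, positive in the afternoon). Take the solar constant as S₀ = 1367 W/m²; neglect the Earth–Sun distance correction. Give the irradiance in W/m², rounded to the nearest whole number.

cos θ_z = sin(-11.5°) sin(15.3°) + cos(-11.5°) cos(15.3°) cos(0.20°) = -0.0526 + 0.9452 = 0.8926.
Top-of-atmosphere irradiance = S₀ cos θ_z = 1367 × 0.8926 = 1220.18 W/m².

1220 W/m²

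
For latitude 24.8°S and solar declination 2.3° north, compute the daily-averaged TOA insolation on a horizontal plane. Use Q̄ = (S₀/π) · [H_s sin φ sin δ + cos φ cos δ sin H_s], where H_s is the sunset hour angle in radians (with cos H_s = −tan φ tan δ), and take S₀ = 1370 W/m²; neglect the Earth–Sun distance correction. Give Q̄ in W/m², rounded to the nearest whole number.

−tan φ tan δ = −(-0.4621)(0.0402) = 0.0186; H_s = arccos(0.0186) = 88.93°. In radians, H_s = 1.5521.
H_s sin φ sin δ = 1.5521 × -0.4195 × 0.0401 = -0.0261.
cos φ cos δ sin H_s = 0.9078 × 0.9992 × 0.9998 = 0.9069.
Q̄ = (1370/π) × (-0.0261 + 0.9069) = 436.08 × 0.8808 = 384.10 W/m².

384 W/m²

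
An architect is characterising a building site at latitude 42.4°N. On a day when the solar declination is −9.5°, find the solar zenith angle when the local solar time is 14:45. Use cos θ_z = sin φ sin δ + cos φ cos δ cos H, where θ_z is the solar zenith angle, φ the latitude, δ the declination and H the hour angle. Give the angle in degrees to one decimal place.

Hour angle H = 15° × (14.75 − 12) = 41.25°.
cos θ_z = sin(42.4°) sin(-9.5°) + cos(42.4°) cos(-9.5°) cos(41.25°) = -0.1113 + 0.5476 = 0.4363.
θ_z = arccos(0.4363) = 64.13°.

64.1°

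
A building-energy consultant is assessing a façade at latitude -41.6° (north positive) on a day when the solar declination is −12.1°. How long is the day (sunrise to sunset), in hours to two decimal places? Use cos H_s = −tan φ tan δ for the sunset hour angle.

The sunset hour angle satisfies cos H_s = −tan φ tan δ = -0.1903, giving H_s = 100.97°.
Day length = 2 H_s / 15° h⁻¹ = 201.94° / 15 = 13.463 h.

13.46 hours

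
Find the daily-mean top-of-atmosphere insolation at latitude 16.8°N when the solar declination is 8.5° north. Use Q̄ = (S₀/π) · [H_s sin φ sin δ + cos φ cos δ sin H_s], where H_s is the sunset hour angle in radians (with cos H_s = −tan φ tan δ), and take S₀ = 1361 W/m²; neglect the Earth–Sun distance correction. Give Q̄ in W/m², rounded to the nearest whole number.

440 W/m²

−tan φ tan δ = −(0.3019)(0.1495) = -0.0451; H_s = arccos(-0.0451) = 92.58°. In radians, H_s = 1.6158.
H_s sin φ sin δ = 1.6158 × 0.2890 × 0.1478 = 0.0690.
cos φ cos δ sin H_s = 0.9573 × 0.9890 × 0.9990 = 0.9458.
Q̄ = (1361/π) × (0.0690 + 0.9458) = 433.22 × 1.0148 = 439.63 W/m².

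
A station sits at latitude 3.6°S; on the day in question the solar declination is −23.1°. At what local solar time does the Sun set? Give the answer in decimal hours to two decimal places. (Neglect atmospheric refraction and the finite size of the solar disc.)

−tan φ tan δ = −(-0.0629)(-0.4265) = -0.0268; H_s = arccos(-0.0268) = 91.54°.
Sunset is at 12 + H_s/15 = 12 + 6.103 = 18.103 h local solar time.

18.10 h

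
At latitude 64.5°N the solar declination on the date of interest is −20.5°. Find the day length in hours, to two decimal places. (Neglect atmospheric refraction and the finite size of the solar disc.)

5.12 hours

The sunset hour angle satisfies cos H_s = −tan φ tan δ = 0.7839, giving H_s = 38.38°.
Day length = 2 H_s / 15° h⁻¹ = 76.76° / 15 = 5.117 h.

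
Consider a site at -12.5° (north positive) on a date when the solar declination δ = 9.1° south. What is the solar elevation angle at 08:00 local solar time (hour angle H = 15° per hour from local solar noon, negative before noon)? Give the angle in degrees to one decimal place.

31.1°

Hour angle H = 15° × (8 − 12) = -60.00°.
cos θ_z = sin(-12.5°) sin(-9.1°) + cos(-12.5°) cos(-9.1°) cos(-60.00°) = 0.0342 + 0.4820 = 0.5162.
θ_z = arccos(0.5162) = 58.92°, so the elevation is 90° − 58.92° = 31.08°.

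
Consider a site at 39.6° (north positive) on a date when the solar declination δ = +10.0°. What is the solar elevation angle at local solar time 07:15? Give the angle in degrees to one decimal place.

Hour angle H = 15° × (7.25 − 12) = -71.25°.
cos θ_z = sin φ sin δ + cos φ cos δ cos H = (0.6374)(0.1736) + (0.7705)(0.9848)(0.3214) = 0.3545.
θ_z = arccos(0.3545) = 69.24°, so the elevation is 90° − 69.24° = 20.76°.

20.8°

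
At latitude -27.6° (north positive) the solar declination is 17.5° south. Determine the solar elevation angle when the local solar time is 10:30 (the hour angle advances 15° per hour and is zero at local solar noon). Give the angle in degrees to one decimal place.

67.0°

Hour angle H = 15° × (10.5 − 12) = -22.50°.
With φ = -27.6°, δ = -17.5°, H = -22.50°: sin φ sin δ = 0.1393, cos φ cos δ cos H = 0.7809, so cos θ_z = 0.9202.
θ_z = arccos(0.9202) = 23.04°, so the elevation is 90° − 23.04° = 66.96°.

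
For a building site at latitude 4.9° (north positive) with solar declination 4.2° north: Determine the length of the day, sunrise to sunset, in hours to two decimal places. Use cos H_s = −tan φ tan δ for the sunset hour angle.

12.05 hours

cos H_s = −tan(4.9°) · tan(4.2°) = -0.0063, so H_s = arccos(-0.0063) = 90.36°.
Day length = 2 H_s / 15° h⁻¹ = 180.72° / 15 = 12.048 h.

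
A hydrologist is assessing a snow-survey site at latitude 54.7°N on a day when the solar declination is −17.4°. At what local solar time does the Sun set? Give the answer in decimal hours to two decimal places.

16.25 h

The sunset hour angle satisfies cos H_s = −tan φ tan δ = 0.4426, giving H_s = 63.73°.
Sunset is at 12 + H_s/15 = 12 + 4.249 = 16.249 h local solar time.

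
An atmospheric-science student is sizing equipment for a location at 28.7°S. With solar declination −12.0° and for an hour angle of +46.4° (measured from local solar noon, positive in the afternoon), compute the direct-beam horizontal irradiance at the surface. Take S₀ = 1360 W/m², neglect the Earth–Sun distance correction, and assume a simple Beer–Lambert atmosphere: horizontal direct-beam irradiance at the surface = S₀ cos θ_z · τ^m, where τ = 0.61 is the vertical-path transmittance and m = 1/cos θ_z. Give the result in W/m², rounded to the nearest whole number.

460 W/m²

With φ = -28.7°, δ = -12.0°, H = 46.40°: sin φ sin δ = 0.0998, cos φ cos δ cos H = 0.5917, so cos θ_z = 0.6915.
Air mass m = 1/cos θ_z = 1/0.6915 = 1.446; τ^m = 0.61^1.446 = 0.4893.
Surface direct beam = 1360 × 0.6915 × 0.4893 = 460.16 W/m².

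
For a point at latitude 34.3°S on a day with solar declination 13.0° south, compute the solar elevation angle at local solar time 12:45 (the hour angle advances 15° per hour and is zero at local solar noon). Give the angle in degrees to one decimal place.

66.4°

Hour angle H = 15° × (12.75 − 12) = 11.25°.
cos θ_z = sin φ sin δ + cos φ cos δ cos H = (-0.5635)(-0.2250) + (0.8261)(0.9744)(0.9808) = 0.9163.
θ_z = arccos(0.9163) = 23.61°, so the elevation is 90° − 23.61° = 66.39°.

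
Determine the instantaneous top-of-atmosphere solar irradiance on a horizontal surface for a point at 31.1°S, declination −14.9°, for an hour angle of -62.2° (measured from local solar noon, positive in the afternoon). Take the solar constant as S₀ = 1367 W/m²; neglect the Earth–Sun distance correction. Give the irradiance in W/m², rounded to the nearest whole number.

cos θ_z = sin(-31.1°) sin(-14.9°) + cos(-31.1°) cos(-14.9°) cos(-62.20°) = 0.1328 + 0.3859 = 0.5187.
Top-of-atmosphere irradiance = S₀ cos θ_z = 1367 × 0.5187 = 709.06 W/m².

709 W/m²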